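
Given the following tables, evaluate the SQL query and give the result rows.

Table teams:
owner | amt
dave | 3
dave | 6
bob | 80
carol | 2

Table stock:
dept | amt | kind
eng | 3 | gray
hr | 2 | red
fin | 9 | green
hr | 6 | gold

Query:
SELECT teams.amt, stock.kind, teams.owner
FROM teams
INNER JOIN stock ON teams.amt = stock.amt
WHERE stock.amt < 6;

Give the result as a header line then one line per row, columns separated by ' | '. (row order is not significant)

After JOIN stock (3 rows):
teams.owner | teams.amt | stock.dept | stock.amt | stock.kind
dave | 3 | eng | 3 | gray
dave | 6 | hr | 6 | gold
carol | 2 | hr | 2 | red
After WHERE (2 rows):
teams.owner | teams.amt | stock.dept | stock.amt | stock.kind
dave | 3 | eng | 3 | gray
carol | 2 | hr | 2 | red
After SELECT (2 rows):
teams.amt | stock.kind | teams.owner
3 | gray | dave
2 | red | carol

== RESULT ==
teams.amt | stock.kind | teams.owner
3 | gray | dave
2 | red | carol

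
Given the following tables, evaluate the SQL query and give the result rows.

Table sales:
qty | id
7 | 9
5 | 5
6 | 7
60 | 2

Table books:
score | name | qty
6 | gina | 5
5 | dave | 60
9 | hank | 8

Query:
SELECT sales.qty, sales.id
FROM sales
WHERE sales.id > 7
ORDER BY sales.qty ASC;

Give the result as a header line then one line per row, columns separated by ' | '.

After WHERE (1 rows):
sales.qty | sales.id
7 | 9
After SELECT (1 rows):
sales.qty | sales.id
7 | 9
After ORDER BY (1 rows):
sales.qty | sales.id
7 | 9

== RESULT ==
sales.qty | sales.id
7 | 9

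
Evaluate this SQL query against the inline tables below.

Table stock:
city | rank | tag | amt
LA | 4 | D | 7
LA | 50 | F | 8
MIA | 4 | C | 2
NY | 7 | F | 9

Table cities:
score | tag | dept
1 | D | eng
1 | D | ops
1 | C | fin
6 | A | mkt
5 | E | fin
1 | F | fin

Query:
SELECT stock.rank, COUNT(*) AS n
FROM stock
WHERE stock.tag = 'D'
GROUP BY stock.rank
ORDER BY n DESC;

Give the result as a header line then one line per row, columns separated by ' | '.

After WHERE (1 rows):
stock.city | stock.rank | stock.tag | stock.amt
LA | 4 | D | 7
After GROUP BY (1 rows):
stock.rank | n
4 | 1
After ORDER BY (1 rows):
stock.rank | n
4 | 1

== RESULT ==
stock.rank | n
4 | 1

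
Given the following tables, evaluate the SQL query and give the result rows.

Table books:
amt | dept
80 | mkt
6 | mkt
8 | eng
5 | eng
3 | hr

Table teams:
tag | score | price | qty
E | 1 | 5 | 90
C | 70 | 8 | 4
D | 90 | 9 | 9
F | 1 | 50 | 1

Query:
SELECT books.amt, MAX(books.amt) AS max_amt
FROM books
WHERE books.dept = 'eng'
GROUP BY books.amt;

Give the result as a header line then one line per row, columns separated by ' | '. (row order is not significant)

== RESULT ==
books.amt | max_amt
8 | 8
5 | 5

Derivation:
After WHERE (2 rows):
books.amt | books.dept
8 | eng
5 | eng
After GROUP BY (2 rows):
books.amt | max_amt
8 | 8
5 | 5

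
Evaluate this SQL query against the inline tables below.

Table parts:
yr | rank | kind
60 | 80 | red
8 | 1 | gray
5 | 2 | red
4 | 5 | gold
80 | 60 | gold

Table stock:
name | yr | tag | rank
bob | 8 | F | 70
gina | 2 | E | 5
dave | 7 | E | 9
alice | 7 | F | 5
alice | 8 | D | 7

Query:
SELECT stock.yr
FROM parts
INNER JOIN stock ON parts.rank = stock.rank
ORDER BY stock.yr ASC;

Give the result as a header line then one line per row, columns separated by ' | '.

After JOIN stock (2 rows):
parts.yr | parts.rank | parts.kind | stock.name | stock.yr | stock.tag | stock.rank
4 | 5 | gold | gina | 2 | E | 5
4 | 5 | gold | alice | 7 | F | 5
After SELECT (2 rows):
stock.yr
2
7
After ORDER BY (2 rows):
stock.yr
2
7

== RESULT ==
stock.yr
2
7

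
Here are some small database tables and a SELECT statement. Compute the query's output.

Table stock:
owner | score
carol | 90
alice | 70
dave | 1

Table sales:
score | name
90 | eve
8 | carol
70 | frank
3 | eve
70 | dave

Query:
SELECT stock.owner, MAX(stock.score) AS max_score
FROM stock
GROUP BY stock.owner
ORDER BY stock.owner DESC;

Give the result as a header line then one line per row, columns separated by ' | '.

== RESULT ==
stock.owner | max_score
dave | 1
carol | 90
alice | 70

Derivation:
After GROUP BY (3 rows):
stock.owner | max_score
carol | 90
alice | 70
dave | 1
After ORDER BY (3 rows):
stock.owner | max_score
dave | 1
carol | 90
alice | 70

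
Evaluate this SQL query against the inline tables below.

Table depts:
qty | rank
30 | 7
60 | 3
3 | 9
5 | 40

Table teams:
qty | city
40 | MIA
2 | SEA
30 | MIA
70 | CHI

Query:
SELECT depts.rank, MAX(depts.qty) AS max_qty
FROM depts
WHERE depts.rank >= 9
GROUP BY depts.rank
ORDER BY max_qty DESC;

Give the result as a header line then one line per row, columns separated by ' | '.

== RESULT ==
depts.rank | max_qty
40 | 5
9 | 3

Derivation:
After WHERE (2 rows):
depts.qty | depts.rank
3 | 9
5 | 40
After GROUP BY (2 rows):
depts.rank | max_qty
9 | 3
40 | 5
After ORDER BY (2 rows):
depts.rank | max_qty
40 | 5
9 | 3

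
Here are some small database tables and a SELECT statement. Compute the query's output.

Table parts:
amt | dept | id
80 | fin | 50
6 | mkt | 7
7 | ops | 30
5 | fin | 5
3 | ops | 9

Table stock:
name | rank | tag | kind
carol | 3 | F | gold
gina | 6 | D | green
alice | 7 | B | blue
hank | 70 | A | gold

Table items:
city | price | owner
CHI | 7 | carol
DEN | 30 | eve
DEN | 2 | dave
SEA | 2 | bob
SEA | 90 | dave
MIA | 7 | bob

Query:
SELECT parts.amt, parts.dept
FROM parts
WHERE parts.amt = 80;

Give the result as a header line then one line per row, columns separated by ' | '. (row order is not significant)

After WHERE (1 rows):
parts.amt | parts.dept | parts.id
80 | fin | 50
After SELECT (1 rows):
parts.amt | parts.dept
80 | fin

== RESULT ==
parts.amt | parts.dept
80 | fin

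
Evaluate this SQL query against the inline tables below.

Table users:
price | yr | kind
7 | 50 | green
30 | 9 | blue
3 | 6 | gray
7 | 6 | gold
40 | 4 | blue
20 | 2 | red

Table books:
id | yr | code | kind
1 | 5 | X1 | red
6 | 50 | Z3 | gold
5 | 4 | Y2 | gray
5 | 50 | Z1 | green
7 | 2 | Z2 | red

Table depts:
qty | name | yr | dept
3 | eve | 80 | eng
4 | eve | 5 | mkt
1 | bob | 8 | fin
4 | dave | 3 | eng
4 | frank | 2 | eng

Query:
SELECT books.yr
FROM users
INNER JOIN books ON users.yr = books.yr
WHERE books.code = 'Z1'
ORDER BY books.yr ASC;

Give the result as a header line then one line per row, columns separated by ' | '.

== RESULT ==
books.yr
50

Derivation:
After JOIN books (4 rows):
users.price | users.yr | users.kind | books.id | books.yr | books.code | books.kind
7 | 50 | green | 6 | 50 | Z3 | gold
7 | 50 | green | 5 | 50 | Z1 | green
40 | 4 | blue | 5 | 4 | Y2 | gray
20 | 2 | red | 7 | 2 | Z2 | red
After WHERE (1 rows):
users.price | users.yr | users.kind | books.id | books.yr | books.code | books.kind
7 | 50 | green | 5 | 50 | Z1 | green
After SELECT (1 rows):
books.yr
50
After ORDER BY (1 rows):
books.yr
50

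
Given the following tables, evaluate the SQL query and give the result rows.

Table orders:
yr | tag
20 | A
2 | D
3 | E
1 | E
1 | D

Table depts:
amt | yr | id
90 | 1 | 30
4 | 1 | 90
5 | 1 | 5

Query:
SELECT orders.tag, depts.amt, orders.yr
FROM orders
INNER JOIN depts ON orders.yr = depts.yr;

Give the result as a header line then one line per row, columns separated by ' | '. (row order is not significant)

After JOIN depts (6 rows):
orders.yr | orders.tag | depts.amt | depts.yr | depts.id
1 | E | 90 | 1 | 30
1 | E | 4 | 1 | 90
1 | E | 5 | 1 | 5
1 | D | 90 | 1 | 30
1 | D | 4 | 1 | 90
1 | D | 5 | 1 | 5
After SELECT (6 rows):
orders.tag | depts.amt | orders.yr
E | 90 | 1
E | 4 | 1
E | 5 | 1
D | 90 | 1
D | 4 | 1
D | 5 | 1

== RESULT ==
orders.tag | depts.amt | orders.yr
E | 90 | 1
E | 4 | 1
E | 5 | 1
D | 90 | 1
D | 4 | 1
D | 5 | 1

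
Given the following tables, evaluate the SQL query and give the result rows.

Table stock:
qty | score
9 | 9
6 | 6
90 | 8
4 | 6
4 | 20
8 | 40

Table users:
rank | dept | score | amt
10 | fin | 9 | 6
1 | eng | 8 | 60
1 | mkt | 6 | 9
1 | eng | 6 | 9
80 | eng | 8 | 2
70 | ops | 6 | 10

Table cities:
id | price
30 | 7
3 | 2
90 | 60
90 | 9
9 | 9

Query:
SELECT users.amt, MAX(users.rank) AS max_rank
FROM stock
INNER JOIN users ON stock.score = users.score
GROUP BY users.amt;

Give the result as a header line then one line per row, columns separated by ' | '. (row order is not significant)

== RESULT ==
users.amt | max_rank
6 | 10
9 | 1
10 | 70
60 | 1
2 | 80

Derivation:
After JOIN users (9 rows):
stock.qty | stock.score | users.rank | users.dept | users.score | users.amt
9 | 9 | 10 | fin | 9 | 6
6 | 6 | 1 | mkt | 6 | 9
6 | 6 | 1 | eng | 6 | 9
6 | 6 | 70 | ops | 6 | 10
90 | 8 | 1 | eng | 8 | 60
90 | 8 | 80 | eng | 8 | 2
4 | 6 | 1 | mkt | 6 | 9
4 | 6 | 1 | eng | 6 | 9
4 | 6 | 70 | ops | 6 | 10
After GROUP BY (5 rows):
users.amt | max_rank
6 | 10
9 | 1
10 | 70
60 | 1
2 | 80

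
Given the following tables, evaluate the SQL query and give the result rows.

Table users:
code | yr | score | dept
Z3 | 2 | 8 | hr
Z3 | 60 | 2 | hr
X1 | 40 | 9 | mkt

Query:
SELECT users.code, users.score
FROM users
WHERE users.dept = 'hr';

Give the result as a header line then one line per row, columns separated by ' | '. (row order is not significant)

== RESULT ==
users.code | users.score
Z3 | 8
Z3 | 2

Derivation:
After WHERE (2 rows):
users.code | users.yr | users.score | users.dept
Z3 | 2 | 8 | hr
Z3 | 60 | 2 | hr
After SELECT (2 rows):
users.code | users.score
Z3 | 8
Z3 | 2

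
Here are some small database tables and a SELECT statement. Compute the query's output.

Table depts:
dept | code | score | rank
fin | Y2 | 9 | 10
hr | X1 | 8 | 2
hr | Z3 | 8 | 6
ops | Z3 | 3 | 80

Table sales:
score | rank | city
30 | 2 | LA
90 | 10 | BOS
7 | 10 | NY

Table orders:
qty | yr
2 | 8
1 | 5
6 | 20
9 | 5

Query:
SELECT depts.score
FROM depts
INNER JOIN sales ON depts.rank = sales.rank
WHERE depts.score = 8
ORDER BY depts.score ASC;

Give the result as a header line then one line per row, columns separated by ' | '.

After JOIN sales (3 rows):
depts.dept | depts.code | depts.score | depts.rank | sales.score | sales.rank | sales.city
fin | Y2 | 9 | 10 | 90 | 10 | BOS
fin | Y2 | 9 | 10 | 7 | 10 | NY
hr | X1 | 8 | 2 | 30 | 2 | LA
After WHERE (1 rows):
depts.dept | depts.code | depts.score | depts.rank | sales.score | sales.rank | sales.city
hr | X1 | 8 | 2 | 30 | 2 | LA
After SELECT (1 rows):
depts.score
8
After ORDER BY (1 rows):
depts.score
8

== RESULT ==
depts.score
8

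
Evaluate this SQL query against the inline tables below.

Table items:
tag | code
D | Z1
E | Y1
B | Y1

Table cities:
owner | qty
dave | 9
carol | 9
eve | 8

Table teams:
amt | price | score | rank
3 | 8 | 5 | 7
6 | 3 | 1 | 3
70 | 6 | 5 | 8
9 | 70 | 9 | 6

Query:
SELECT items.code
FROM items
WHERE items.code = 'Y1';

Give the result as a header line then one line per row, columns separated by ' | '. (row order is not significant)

After WHERE (2 rows):
items.tag | items.code
E | Y1
B | Y1
After SELECT (2 rows):
items.code
Y1
Y1

== RESULT ==
items.code
Y1
Y1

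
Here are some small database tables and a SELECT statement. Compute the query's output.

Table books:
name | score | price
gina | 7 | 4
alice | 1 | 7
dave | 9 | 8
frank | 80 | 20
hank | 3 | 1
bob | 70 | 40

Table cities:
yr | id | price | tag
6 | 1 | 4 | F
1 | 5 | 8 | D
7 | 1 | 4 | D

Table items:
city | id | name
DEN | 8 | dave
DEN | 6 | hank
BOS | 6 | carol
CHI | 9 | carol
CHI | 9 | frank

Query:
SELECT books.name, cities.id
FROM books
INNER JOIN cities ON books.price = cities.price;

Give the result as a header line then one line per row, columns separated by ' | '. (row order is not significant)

After JOIN cities (3 rows):
books.name | books.score | books.price | cities.yr | cities.id | cities.price | cities.tag
gina | 7 | 4 | 6 | 1 | 4 | F
gina | 7 | 4 | 7 | 1 | 4 | D
dave | 9 | 8 | 1 | 5 | 8 | D
After SELECT (3 rows):
books.name | cities.id
gina | 1
gina | 1
dave | 5

== RESULT ==
books.name | cities.id
gina | 1
gina | 1
dave | 5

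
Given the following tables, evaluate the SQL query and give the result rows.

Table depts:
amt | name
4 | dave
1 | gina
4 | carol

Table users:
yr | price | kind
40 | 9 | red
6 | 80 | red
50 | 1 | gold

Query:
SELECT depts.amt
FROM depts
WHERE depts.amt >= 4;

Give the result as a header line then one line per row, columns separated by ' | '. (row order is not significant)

== RESULT ==
depts.amt
4
4

Derivation:
After WHERE (2 rows):
depts.amt | depts.name
4 | dave
4 | carol
After SELECT (2 rows):
depts.amt
4
4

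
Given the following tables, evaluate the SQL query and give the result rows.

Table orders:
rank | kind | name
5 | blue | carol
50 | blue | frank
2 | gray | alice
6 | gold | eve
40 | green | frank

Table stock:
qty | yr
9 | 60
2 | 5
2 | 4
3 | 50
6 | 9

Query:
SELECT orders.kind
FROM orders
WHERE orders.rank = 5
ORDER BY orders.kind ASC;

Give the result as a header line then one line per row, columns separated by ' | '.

After WHERE (1 rows):
orders.rank | orders.kind | orders.name
5 | blue | carol
After SELECT (1 rows):
orders.kind
blue
After ORDER BY (1 rows):
orders.kind
blue

== RESULT ==
orders.kind
blue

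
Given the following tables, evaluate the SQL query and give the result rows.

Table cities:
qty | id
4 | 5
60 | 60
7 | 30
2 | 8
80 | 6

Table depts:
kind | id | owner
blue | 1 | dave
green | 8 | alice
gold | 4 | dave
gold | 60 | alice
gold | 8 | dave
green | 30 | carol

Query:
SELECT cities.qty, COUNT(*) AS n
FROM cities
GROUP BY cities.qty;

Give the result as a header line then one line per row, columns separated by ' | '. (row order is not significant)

== RESULT ==
cities.qty | n
4 | 1
60 | 1
7 | 1
2 | 1
80 | 1

Derivation:
After GROUP BY (5 rows):
cities.qty | n
4 | 1
60 | 1
7 | 1
2 | 1
80 | 1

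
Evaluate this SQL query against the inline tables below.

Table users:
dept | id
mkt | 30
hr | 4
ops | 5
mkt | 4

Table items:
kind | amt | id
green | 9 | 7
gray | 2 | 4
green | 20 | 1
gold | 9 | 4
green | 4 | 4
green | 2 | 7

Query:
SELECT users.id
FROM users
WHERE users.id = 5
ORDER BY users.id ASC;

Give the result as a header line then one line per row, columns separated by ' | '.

After WHERE (1 rows):
users.dept | users.id
ops | 5
After SELECT (1 rows):
users.id
5
After ORDER BY (1 rows):
users.id
5

== RESULT ==
users.id
5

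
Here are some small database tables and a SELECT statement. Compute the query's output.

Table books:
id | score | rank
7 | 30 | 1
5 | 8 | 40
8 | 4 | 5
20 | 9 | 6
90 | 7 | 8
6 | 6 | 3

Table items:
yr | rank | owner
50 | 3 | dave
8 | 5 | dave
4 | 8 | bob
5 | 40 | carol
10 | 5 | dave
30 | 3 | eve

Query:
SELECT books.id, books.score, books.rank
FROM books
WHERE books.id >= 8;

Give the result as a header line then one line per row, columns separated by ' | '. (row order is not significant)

== RESULT ==
books.id | books.score | books.rank
8 | 4 | 5
20 | 9 | 6
90 | 7 | 8

Derivation:
After WHERE (3 rows):
books.id | books.score | books.rank
8 | 4 | 5
20 | 9 | 6
90 | 7 | 8
After SELECT (3 rows):
books.id | books.score | books.rank
8 | 4 | 5
20 | 9 | 6
90 | 7 | 8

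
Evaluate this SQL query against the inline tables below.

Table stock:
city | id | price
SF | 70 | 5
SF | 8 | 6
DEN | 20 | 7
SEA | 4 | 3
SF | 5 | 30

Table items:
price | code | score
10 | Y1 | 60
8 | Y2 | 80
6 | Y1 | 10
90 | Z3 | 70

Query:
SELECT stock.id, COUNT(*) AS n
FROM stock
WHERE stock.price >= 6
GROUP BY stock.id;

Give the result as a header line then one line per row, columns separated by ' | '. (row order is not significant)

== RESULT ==
stock.id | n
8 | 1
20 | 1
5 | 1

Derivation:
After WHERE (3 rows):
stock.city | stock.id | stock.price
SF | 8 | 6
DEN | 20 | 7
SF | 5 | 30
After GROUP BY (3 rows):
stock.id | n
8 | 1
20 | 1
5 | 1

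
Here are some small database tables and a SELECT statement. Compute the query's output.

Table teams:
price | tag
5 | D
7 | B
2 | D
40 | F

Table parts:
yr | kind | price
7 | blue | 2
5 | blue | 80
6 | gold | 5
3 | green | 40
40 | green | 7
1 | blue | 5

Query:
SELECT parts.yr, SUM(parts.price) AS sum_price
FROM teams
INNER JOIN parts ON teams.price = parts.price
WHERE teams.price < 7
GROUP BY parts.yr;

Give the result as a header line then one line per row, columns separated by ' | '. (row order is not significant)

After JOIN parts (5 rows):
teams.price | teams.tag | parts.yr | parts.kind | parts.price
5 | D | 6 | gold | 5
5 | D | 1 | blue | 5
7 | B | 40 | green | 7
2 | D | 7 | blue | 2
40 | F | 3 | green | 40
After WHERE (3 rows):
teams.price | teams.tag | parts.yr | parts.kind | parts.price
5 | D | 6 | gold | 5
5 | D | 1 | blue | 5
2 | D | 7 | blue | 2
After GROUP BY (3 rows):
parts.yr | sum_price
6 | 5
1 | 5
7 | 2

== RESULT ==
parts.yr | sum_price
6 | 5
1 | 5
7 | 2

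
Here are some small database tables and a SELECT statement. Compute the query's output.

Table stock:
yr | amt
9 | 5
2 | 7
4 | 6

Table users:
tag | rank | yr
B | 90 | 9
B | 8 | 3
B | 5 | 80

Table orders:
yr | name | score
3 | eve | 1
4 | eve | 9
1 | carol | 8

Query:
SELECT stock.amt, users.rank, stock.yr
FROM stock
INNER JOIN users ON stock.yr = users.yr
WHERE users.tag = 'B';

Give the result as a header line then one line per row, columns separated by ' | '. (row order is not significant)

== RESULT ==
stock.amt | users.rank | stock.yr
5 | 90 | 9

Derivation:
After JOIN users (1 rows):
stock.yr | stock.amt | users.tag | users.rank | users.yr
9 | 5 | B | 90 | 9
After WHERE (1 rows):
stock.yr | stock.amt | users.tag | users.rank | users.yr
9 | 5 | B | 90 | 9
After SELECT (1 rows):
stock.amt | users.rank | stock.yr
5 | 90 | 9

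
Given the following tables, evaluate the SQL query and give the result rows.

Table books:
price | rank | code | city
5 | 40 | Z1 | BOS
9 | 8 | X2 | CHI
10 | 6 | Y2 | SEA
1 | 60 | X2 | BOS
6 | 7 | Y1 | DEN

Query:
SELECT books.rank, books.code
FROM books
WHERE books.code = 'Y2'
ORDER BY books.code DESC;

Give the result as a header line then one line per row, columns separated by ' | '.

After WHERE (1 rows):
books.price | books.rank | books.code | books.city
10 | 6 | Y2 | SEA
After SELECT (1 rows):
books.rank | books.code
6 | Y2
After ORDER BY (1 rows):
books.rank | books.code
6 | Y2

== RESULT ==
books.rank | books.code
6 | Y2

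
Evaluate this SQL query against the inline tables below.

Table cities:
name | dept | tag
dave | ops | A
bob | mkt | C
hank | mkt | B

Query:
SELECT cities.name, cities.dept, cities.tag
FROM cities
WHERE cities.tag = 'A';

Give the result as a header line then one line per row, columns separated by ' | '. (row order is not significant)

== RESULT ==
cities.name | cities.dept | cities.tag
dave | ops | A

Derivation:
After WHERE (1 rows):
cities.name | cities.dept | cities.tag
dave | ops | A
After SELECT (1 rows):
cities.name | cities.dept | cities.tag
dave | ops | A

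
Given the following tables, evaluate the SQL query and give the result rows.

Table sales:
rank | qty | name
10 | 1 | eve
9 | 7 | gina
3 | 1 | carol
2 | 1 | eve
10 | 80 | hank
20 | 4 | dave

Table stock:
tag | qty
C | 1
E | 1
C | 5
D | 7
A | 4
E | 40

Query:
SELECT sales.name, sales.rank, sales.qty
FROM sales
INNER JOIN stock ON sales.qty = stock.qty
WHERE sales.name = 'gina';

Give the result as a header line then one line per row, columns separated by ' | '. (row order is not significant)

After JOIN stock (8 rows):
sales.rank | sales.qty | sales.name | stock.tag | stock.qty
10 | 1 | eve | C | 1
10 | 1 | eve | E | 1
9 | 7 | gina | D | 7
3 | 1 | carol | C | 1
3 | 1 | carol | E | 1
2 | 1 | eve | C | 1
2 | 1 | eve | E | 1
20 | 4 | dave | A | 4
After WHERE (1 rows):
sales.rank | sales.qty | sales.name | stock.tag | stock.qty
9 | 7 | gina | D | 7
After SELECT (1 rows):
sales.name | sales.rank | sales.qty
gina | 9 | 7

== RESULT ==
sales.name | sales.rank | sales.qty
gina | 9 | 7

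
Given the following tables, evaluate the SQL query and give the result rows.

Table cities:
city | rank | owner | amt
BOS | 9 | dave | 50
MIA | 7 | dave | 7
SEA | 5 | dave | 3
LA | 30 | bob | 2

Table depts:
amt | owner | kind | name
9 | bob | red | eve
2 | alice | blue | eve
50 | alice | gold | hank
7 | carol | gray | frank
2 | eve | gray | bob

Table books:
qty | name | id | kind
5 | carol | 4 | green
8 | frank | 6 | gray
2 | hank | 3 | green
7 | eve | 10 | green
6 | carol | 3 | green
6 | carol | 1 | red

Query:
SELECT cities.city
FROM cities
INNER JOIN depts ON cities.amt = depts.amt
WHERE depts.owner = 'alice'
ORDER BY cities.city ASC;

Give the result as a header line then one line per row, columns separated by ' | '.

After JOIN depts (4 rows):
cities.city | cities.rank | cities.owner | cities.amt | depts.amt | depts.owner | depts.kind | depts.name
BOS | 9 | dave | 50 | 50 | alice | gold | hank
MIA | 7 | dave | 7 | 7 | carol | gray | frank
LA | 30 | bob | 2 | 2 | alice | blue | eve
LA | 30 | bob | 2 | 2 | eve | gray | bob
After WHERE (2 rows):
cities.city | cities.rank | cities.owner | cities.amt | depts.amt | depts.owner | depts.kind | depts.name
BOS | 9 | dave | 50 | 50 | alice | gold | hank
LA | 30 | bob | 2 | 2 | alice | blue | eve
After SELECT (2 rows):
cities.city
BOS
LA
After ORDER BY (2 rows):
cities.city
BOS
LA

== RESULT ==
cities.city
BOS
LA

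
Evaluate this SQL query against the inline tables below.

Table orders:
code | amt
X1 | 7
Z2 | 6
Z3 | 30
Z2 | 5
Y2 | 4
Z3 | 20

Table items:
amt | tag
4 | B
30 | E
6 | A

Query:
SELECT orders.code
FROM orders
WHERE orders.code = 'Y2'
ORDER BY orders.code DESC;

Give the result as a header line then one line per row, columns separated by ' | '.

== RESULT ==
orders.code
Y2

Derivation:
After WHERE (1 rows):
orders.code | orders.amt
Y2 | 4
After SELECT (1 rows):
orders.code
Y2
After ORDER BY (1 rows):
orders.code
Y2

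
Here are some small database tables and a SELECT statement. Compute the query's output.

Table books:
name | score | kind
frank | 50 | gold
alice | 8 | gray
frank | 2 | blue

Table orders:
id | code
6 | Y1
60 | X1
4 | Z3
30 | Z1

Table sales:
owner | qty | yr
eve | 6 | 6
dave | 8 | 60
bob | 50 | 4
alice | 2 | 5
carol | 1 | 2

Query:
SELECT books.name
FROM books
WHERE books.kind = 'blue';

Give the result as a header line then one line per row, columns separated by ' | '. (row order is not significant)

After WHERE (1 rows):
books.name | books.score | books.kind
frank | 2 | blue
After SELECT (1 rows):
books.name
frank

== RESULT ==
books.name
frank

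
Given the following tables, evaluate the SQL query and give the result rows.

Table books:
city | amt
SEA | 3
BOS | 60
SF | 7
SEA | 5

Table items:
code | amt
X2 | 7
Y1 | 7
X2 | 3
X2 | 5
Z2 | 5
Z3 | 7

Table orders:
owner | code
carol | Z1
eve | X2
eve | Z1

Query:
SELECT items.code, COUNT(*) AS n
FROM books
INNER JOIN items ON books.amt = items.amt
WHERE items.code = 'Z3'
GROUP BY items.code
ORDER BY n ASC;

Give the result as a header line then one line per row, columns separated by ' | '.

== RESULT ==
items.code | n
Z3 | 1

Derivation:
After JOIN items (6 rows):
books.city | books.amt | items.code | items.amt
SEA | 3 | X2 | 3
SF | 7 | X2 | 7
SF | 7 | Y1 | 7
SF | 7 | Z3 | 7
SEA | 5 | X2 | 5
SEA | 5 | Z2 | 5
After WHERE (1 rows):
books.city | books.amt | items.code | items.amt
SF | 7 | Z3 | 7
After GROUP BY (1 rows):
items.code | n
Z3 | 1
After ORDER BY (1 rows):
items.code | n
Z3 | 1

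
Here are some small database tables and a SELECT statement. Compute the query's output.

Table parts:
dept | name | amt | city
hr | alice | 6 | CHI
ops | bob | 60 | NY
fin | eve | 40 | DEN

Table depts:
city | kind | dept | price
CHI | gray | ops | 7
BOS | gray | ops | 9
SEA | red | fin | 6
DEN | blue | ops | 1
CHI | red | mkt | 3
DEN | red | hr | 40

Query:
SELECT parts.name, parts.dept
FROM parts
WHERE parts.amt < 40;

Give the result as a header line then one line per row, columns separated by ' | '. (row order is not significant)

After WHERE (1 rows):
parts.dept | parts.name | parts.amt | parts.city
hr | alice | 6 | CHI
After SELECT (1 rows):
parts.name | parts.dept
alice | hr

== RESULT ==
parts.name | parts.dept
alice | hr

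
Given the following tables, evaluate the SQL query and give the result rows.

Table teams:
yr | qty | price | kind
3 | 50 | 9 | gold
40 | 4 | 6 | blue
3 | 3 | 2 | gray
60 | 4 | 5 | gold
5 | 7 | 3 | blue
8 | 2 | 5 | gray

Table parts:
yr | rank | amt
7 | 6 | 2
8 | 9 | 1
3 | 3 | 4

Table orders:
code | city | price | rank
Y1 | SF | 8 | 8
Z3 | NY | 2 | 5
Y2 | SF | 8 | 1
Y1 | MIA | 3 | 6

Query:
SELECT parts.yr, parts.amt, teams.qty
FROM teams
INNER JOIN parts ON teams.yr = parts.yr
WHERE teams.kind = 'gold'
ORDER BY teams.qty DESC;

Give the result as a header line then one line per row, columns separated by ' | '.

== RESULT ==
parts.yr | parts.amt | teams.qty
3 | 4 | 50

Derivation:
After JOIN parts (3 rows):
teams.yr | teams.qty | teams.price | teams.kind | parts.yr | parts.rank | parts.amt
3 | 50 | 9 | gold | 3 | 3 | 4
3 | 3 | 2 | gray | 3 | 3 | 4
8 | 2 | 5 | gray | 8 | 9 | 1
After WHERE (1 rows):
teams.yr | teams.qty | teams.price | teams.kind | parts.yr | parts.rank | parts.amt
3 | 50 | 9 | gold | 3 | 3 | 4
After SELECT (1 rows):
parts.yr | parts.amt | teams.qty
3 | 4 | 50
After ORDER BY (1 rows):
parts.yr | parts.amt | teams.qty
3 | 4 | 50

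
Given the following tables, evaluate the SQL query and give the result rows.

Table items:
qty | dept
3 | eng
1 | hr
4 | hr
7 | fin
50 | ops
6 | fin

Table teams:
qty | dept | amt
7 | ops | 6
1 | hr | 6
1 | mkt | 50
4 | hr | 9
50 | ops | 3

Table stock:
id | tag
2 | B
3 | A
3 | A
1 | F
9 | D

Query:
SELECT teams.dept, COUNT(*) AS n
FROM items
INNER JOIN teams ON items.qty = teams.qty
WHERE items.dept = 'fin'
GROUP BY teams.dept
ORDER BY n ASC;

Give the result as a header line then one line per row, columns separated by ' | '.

== RESULT ==
teams.dept | n
ops | 1

Derivation:
After JOIN teams (5 rows):
items.qty | items.dept | teams.qty | teams.dept | teams.amt
1 | hr | 1 | hr | 6
1 | hr | 1 | mkt | 50
4 | hr | 4 | hr | 9
7 | fin | 7 | ops | 6
50 | ops | 50 | ops | 3
After WHERE (1 rows):
items.qty | items.dept | teams.qty | teams.dept | teams.amt
7 | fin | 7 | ops | 6
After GROUP BY (1 rows):
teams.dept | n
ops | 1
After ORDER BY (1 rows):
teams.dept | n
ops | 1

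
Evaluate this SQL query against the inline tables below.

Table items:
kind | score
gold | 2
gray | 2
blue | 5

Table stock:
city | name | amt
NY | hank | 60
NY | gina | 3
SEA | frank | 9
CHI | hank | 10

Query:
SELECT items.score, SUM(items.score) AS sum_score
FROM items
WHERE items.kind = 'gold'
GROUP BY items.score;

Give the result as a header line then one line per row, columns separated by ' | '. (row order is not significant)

== RESULT ==
items.score | sum_score
2 | 2

Derivation:
After WHERE (1 rows):
items.kind | items.score
gold | 2
After GROUP BY (1 rows):
items.score | sum_score
2 | 2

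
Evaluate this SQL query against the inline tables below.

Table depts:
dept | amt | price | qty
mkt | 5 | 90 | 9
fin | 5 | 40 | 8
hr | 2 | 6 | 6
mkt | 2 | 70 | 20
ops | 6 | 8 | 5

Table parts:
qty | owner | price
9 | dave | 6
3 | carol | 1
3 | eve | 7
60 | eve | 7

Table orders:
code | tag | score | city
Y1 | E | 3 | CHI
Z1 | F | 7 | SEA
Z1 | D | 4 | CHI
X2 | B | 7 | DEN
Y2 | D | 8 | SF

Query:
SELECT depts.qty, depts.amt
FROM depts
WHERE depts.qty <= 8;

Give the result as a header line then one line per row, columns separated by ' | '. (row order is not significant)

== RESULT ==
depts.qty | depts.amt
8 | 5
6 | 2
5 | 6

Derivation:
After WHERE (3 rows):
depts.dept | depts.amt | depts.price | depts.qty
fin | 5 | 40 | 8
hr | 2 | 6 | 6
ops | 6 | 8 | 5
After SELECT (3 rows):
depts.qty | depts.amt
8 | 5
6 | 2
5 | 6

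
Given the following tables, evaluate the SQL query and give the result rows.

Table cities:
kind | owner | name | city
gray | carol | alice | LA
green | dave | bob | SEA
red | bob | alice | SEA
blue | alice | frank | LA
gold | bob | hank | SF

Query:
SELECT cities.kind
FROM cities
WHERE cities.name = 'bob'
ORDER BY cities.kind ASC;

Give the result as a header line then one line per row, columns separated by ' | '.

After WHERE (1 rows):
cities.kind | cities.owner | cities.name | cities.city
green | dave | bob | SEA
After SELECT (1 rows):
cities.kind
green
After ORDER BY (1 rows):
cities.kind
green

== RESULT ==
cities.kind
green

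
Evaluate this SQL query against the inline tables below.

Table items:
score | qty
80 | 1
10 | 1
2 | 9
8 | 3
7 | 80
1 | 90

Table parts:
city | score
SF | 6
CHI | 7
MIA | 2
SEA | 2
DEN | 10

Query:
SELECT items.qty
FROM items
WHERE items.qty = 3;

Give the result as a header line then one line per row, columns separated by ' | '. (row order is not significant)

== RESULT ==
items.qty
3

Derivation:
After WHERE (1 rows):
items.score | items.qty
8 | 3
After SELECT (1 rows):
items.qty
3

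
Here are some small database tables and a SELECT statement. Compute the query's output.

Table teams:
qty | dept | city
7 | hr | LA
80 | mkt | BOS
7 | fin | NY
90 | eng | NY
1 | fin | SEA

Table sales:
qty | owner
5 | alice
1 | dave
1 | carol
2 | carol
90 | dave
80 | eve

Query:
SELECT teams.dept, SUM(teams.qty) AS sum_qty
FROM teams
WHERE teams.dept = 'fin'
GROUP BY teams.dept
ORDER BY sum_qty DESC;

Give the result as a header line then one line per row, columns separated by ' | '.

== RESULT ==
teams.dept | sum_qty
fin | 8

Derivation:
After WHERE (2 rows):
teams.qty | teams.dept | teams.city
7 | fin | NY
1 | fin | SEA
After GROUP BY (1 rows):
teams.dept | sum_qty
fin | 8
After ORDER BY (1 rows):
teams.dept | sum_qty
fin | 8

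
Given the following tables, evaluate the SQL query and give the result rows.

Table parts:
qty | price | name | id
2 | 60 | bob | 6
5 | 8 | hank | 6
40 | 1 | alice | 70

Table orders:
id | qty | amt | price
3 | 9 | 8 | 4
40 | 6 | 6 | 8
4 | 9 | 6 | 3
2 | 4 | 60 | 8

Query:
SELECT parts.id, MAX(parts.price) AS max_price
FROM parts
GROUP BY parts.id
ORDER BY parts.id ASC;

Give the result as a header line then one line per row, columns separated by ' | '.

== RESULT ==
parts.id | max_price
6 | 60
70 | 1

Derivation:
After GROUP BY (2 rows):
parts.id | max_price
6 | 60
70 | 1
After ORDER BY (2 rows):
parts.id | max_price
6 | 60
70 | 1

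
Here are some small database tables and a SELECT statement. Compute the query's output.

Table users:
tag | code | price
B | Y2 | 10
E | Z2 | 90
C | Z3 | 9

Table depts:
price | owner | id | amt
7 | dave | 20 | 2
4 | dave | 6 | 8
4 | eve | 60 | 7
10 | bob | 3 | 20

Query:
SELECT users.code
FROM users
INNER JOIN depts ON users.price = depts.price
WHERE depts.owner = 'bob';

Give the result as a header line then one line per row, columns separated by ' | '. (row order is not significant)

After JOIN depts (1 rows):
users.tag | users.code | users.price | depts.price | depts.owner | depts.id | depts.amt
B | Y2 | 10 | 10 | bob | 3 | 20
After WHERE (1 rows):
users.tag | users.code | users.price | depts.price | depts.owner | depts.id | depts.amt
B | Y2 | 10 | 10 | bob | 3 | 20
After SELECT (1 rows):
users.code
Y2

== RESULT ==
users.code
Y2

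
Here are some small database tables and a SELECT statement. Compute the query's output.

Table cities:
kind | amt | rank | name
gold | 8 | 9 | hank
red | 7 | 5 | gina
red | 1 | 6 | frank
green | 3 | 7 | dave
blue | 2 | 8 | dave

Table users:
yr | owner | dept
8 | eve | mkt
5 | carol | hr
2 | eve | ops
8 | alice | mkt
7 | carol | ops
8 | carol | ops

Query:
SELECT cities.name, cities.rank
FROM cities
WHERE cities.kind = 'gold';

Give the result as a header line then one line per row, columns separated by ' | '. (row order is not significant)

After WHERE (1 rows):
cities.kind | cities.amt | cities.rank | cities.name
gold | 8 | 9 | hank
After SELECT (1 rows):
cities.name | cities.rank
hank | 9

== RESULT ==
cities.name | cities.rank
hank | 9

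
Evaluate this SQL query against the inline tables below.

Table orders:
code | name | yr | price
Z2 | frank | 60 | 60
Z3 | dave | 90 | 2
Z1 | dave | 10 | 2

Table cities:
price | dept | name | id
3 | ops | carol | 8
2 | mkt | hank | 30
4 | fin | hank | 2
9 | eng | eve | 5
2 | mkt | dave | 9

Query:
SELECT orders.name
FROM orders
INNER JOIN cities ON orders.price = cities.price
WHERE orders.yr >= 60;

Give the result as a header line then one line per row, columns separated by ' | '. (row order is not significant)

== RESULT ==
orders.name
dave
dave

Derivation:
After JOIN cities (4 rows):
orders.code | orders.name | orders.yr | orders.price | cities.price | cities.dept | cities.name | cities.id
Z3 | dave | 90 | 2 | 2 | mkt | hank | 30
Z3 | dave | 90 | 2 | 2 | mkt | dave | 9
Z1 | dave | 10 | 2 | 2 | mkt | hank | 30
Z1 | dave | 10 | 2 | 2 | mkt | dave | 9
After WHERE (2 rows):
orders.code | orders.name | orders.yr | orders.price | cities.price | cities.dept | cities.name | cities.id
Z3 | dave | 90 | 2 | 2 | mkt | hank | 30
Z3 | dave | 90 | 2 | 2 | mkt | dave | 9
After SELECT (2 rows):
orders.name
dave
dave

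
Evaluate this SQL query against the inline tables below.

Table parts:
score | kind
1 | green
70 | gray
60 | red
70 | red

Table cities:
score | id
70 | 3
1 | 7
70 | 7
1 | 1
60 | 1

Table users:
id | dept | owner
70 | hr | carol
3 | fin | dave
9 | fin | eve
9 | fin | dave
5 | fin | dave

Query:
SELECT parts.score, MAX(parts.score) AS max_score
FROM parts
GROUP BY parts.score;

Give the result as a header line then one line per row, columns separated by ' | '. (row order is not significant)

After GROUP BY (3 rows):
parts.score | max_score
1 | 1
70 | 70
60 | 60

== RESULT ==
parts.score | max_score
1 | 1
70 | 70
60 | 60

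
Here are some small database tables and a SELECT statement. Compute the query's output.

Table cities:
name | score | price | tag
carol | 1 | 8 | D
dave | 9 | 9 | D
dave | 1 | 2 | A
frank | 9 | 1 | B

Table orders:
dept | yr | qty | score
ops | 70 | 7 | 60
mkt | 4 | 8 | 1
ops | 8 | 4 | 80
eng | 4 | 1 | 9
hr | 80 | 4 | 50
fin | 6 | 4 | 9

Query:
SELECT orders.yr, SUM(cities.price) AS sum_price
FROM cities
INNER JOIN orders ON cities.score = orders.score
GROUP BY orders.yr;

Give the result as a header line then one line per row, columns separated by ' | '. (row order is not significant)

== RESULT ==
orders.yr | sum_price
4 | 20
6 | 10

Derivation:
After JOIN orders (6 rows):
cities.name | cities.score | cities.price | cities.tag | orders.dept | orders.yr | orders.qty | orders.score
carol | 1 | 8 | D | mkt | 4 | 8 | 1
dave | 9 | 9 | D | eng | 4 | 1 | 9
dave | 9 | 9 | D | fin | 6 | 4 | 9
dave | 1 | 2 | A | mkt | 4 | 8 | 1
frank | 9 | 1 | B | eng | 4 | 1 | 9
frank | 9 | 1 | B | fin | 6 | 4 | 9
After GROUP BY (2 rows):
orders.yr | sum_price
4 | 20
6 | 10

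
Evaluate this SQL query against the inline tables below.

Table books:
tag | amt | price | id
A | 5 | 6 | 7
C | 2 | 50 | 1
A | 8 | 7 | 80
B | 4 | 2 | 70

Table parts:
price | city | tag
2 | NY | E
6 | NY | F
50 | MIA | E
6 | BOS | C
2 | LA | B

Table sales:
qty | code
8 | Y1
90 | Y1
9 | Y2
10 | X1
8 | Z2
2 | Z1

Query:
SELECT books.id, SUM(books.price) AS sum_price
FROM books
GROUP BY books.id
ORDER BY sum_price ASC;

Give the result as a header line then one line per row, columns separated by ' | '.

== RESULT ==
books.id | sum_price
70 | 2
7 | 6
80 | 7
1 | 50

Derivation:
After GROUP BY (4 rows):
books.id | sum_price
7 | 6
1 | 50
80 | 7
70 | 2
After ORDER BY (4 rows):
books.id | sum_price
70 | 2
7 | 6
80 | 7
1 | 50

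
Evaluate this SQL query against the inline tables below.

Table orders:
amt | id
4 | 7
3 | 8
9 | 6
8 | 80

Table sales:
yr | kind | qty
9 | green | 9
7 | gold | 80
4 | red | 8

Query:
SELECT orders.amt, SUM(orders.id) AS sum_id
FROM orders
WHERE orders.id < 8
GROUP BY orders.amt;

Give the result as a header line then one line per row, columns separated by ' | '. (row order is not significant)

After WHERE (2 rows):
orders.amt | orders.id
4 | 7
9 | 6
After GROUP BY (2 rows):
orders.amt | sum_id
4 | 7
9 | 6

== RESULT ==
orders.amt | sum_id
4 | 7
9 | 6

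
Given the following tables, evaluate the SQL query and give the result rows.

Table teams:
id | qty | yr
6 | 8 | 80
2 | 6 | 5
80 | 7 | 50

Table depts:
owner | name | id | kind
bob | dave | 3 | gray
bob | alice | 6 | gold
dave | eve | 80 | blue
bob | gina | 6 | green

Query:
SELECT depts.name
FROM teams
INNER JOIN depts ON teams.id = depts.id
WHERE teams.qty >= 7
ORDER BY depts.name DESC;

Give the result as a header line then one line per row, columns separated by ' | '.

After JOIN depts (3 rows):
teams.id | teams.qty | teams.yr | depts.owner | depts.name | depts.id | depts.kind
6 | 8 | 80 | bob | alice | 6 | gold
6 | 8 | 80 | bob | gina | 6 | green
80 | 7 | 50 | dave | eve | 80 | blue
After WHERE (3 rows):
teams.id | teams.qty | teams.yr | depts.owner | depts.name | depts.id | depts.kind
6 | 8 | 80 | bob | alice | 6 | gold
6 | 8 | 80 | bob | gina | 6 | green
80 | 7 | 50 | dave | eve | 80 | blue
After SELECT (3 rows):
depts.name
alice
gina
eve
After ORDER BY (3 rows):
depts.name
gina
eve
alice

== RESULT ==
depts.name
gina
eve
alice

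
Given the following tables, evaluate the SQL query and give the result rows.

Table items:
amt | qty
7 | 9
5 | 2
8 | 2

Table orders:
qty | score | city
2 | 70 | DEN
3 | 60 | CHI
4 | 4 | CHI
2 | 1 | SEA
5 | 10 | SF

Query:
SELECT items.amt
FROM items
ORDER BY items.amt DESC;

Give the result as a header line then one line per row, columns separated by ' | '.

After SELECT (3 rows):
items.amt
7
5
8
After ORDER BY (3 rows):
items.amt
8
7
5

== RESULT ==
items.amt
8
7
5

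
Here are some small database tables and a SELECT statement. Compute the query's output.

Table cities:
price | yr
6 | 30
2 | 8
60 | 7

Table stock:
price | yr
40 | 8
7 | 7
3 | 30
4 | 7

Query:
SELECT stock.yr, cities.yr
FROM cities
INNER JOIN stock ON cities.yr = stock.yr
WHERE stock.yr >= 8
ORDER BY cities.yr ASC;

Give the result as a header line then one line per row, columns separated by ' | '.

After JOIN stock (4 rows):
cities.price | cities.yr | stock.price | stock.yr
6 | 30 | 3 | 30
2 | 8 | 40 | 8
60 | 7 | 7 | 7
60 | 7 | 4 | 7
After WHERE (2 rows):
cities.price | cities.yr | stock.price | stock.yr
6 | 30 | 3 | 30
2 | 8 | 40 | 8
After SELECT (2 rows):
stock.yr | cities.yr
30 | 30
8 | 8
After ORDER BY (2 rows):
stock.yr | cities.yr
8 | 8
30 | 30

== RESULT ==
stock.yr | cities.yr
8 | 8
30 | 30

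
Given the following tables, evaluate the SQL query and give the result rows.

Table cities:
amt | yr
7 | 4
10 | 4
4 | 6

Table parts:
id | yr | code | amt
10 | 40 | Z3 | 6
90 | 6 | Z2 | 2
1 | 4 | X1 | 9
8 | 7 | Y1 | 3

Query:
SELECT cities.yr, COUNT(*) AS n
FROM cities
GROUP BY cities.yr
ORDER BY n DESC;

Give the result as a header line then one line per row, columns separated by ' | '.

== RESULT ==
cities.yr | n
4 | 2
6 | 1

Derivation:
After GROUP BY (2 rows):
cities.yr | n
4 | 2
6 | 1
After ORDER BY (2 rows):
cities.yr | n
4 | 2
6 | 1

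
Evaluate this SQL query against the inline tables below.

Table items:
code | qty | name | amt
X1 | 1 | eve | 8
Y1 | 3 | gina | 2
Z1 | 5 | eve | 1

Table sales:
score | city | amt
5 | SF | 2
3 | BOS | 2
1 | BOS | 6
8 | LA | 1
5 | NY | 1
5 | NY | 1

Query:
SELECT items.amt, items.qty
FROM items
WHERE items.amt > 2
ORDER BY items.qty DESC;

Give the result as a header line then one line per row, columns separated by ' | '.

After WHERE (1 rows):
items.code | items.qty | items.name | items.amt
X1 | 1 | eve | 8
After SELECT (1 rows):
items.amt | items.qty
8 | 1
After ORDER BY (1 rows):
items.amt | items.qty
8 | 1

== RESULT ==
items.amt | items.qty
8 | 1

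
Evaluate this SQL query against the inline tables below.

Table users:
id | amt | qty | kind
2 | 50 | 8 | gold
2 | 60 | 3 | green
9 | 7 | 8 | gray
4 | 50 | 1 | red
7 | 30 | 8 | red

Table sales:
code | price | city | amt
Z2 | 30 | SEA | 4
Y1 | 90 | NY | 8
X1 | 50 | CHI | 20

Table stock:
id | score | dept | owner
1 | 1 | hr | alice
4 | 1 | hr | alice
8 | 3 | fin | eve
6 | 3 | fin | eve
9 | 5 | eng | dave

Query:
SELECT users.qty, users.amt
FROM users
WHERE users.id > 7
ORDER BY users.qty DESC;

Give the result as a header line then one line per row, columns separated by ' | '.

== RESULT ==
users.qty | users.amt
8 | 7

Derivation:
After WHERE (1 rows):
users.id | users.amt | users.qty | users.kind
9 | 7 | 8 | gray
After SELECT (1 rows):
users.qty | users.amt
8 | 7
After ORDER BY (1 rows):
users.qty | users.amt
8 | 7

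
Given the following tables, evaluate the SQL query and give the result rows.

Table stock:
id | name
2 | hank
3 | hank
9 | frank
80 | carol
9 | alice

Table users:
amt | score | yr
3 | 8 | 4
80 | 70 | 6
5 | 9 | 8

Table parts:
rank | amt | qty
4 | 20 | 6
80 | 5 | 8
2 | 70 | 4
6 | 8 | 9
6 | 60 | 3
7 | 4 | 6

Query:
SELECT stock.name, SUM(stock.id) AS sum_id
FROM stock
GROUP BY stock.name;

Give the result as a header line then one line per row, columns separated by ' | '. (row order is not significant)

After GROUP BY (4 rows):
stock.name | sum_id
hank | 5
frank | 9
carol | 80
alice | 9

== RESULT ==
stock.name | sum_id
hank | 5
frank | 9
carol | 80
alice | 9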